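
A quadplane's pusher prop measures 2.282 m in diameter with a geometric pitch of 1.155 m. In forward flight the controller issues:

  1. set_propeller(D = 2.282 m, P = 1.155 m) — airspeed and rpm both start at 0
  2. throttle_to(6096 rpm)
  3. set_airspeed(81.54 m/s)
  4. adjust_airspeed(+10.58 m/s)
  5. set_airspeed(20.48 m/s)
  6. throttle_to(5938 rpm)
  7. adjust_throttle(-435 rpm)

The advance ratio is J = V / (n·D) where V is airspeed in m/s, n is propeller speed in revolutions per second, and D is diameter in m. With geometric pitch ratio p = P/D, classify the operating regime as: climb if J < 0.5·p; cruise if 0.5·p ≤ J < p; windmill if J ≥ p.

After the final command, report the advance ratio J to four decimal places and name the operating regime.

J = 0.0979, regime = climb

set_propeller: D = 2.282 m, P = 1.155 m (p = P/D = 0.506135); state ← (V=0, rpm=0)
throttle_to(6096): rpm ← 6096
set_airspeed(81.54): V ← 81.54 m/s
adjust_airspeed(+10.58): V ← 81.54 +10.58 = 92.12 m/s
set_airspeed(20.48): V ← 20.48 m/s
throttle_to(5938): rpm ← 5938
adjust_throttle(-435): rpm ← 5938 -435 = 5503
final state: V = 20.48 m/s, rpm = 5503 → n = rpm/60 = 91.716667 rev/s
J = V / (n·D) = 20.48 / (91.716667 × 2.282) = 0.097851
regime bands: climb J<0.2531 | cruise [0.2531, 0.5061) | windmill J≥0.5061
J = 0.0979 → climb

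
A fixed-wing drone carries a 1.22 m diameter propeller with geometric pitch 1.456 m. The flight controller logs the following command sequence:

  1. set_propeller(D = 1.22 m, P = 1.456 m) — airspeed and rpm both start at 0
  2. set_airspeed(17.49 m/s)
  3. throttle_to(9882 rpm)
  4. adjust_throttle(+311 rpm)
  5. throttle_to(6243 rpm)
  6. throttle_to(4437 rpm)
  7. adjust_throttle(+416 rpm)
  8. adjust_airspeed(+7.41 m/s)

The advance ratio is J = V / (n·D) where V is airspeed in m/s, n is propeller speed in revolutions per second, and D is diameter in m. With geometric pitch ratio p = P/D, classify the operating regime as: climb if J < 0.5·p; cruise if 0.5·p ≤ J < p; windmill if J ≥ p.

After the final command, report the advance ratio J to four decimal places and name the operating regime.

J = 0.2523, regime = climb

set_propeller: D = 1.22 m, P = 1.456 m (p = P/D = 1.193443); state ← (V=0, rpm=0)
set_airspeed(17.49): V ← 17.49 m/s
throttle_to(9882): rpm ← 9882
adjust_throttle(+311): rpm ← 9882 +311 = 10193
throttle_to(6243): rpm ← 6243
throttle_to(4437): rpm ← 4437
adjust_throttle(+416): rpm ← 4437 +416 = 4853
adjust_airspeed(+7.41): V ← 17.49 +7.41 = 24.9 m/s
final state: V = 24.9 m/s, rpm = 4853 → n = rpm/60 = 80.883333 rev/s
J = V / (n·D) = 24.9 / (80.883333 × 1.22) = 0.252337
regime bands: climb J<0.5967 | cruise [0.5967, 1.1934) | windmill J≥1.1934
J = 0.2523 → climb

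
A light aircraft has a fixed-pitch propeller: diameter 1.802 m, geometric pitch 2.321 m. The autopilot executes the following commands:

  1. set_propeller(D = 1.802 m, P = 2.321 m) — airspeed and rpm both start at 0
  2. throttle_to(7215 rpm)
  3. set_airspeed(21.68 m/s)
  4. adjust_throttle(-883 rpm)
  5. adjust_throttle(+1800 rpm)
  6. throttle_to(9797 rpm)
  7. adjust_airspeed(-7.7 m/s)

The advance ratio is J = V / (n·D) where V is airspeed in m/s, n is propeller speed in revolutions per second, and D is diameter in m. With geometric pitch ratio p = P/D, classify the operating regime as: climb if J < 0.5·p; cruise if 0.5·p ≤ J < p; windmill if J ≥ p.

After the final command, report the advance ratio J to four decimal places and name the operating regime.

set_propeller: D = 1.802 m, P = 2.321 m (p = P/D = 1.288013); state ← (V=0, rpm=0)
throttle_to(7215): rpm ← 7215
set_airspeed(21.68): V ← 21.68 m/s
adjust_throttle(-883): rpm ← 7215 -883 = 6332
adjust_throttle(+1800): rpm ← 6332 +1800 = 8132
throttle_to(9797): rpm ← 9797
adjust_airspeed(-7.7): V ← 21.68 -7.7 = 13.98 m/s
final state: V = 13.98 m/s, rpm = 9797 → n = rpm/60 = 163.283333 rev/s
J = V / (n·D) = 13.98 / (163.283333 × 1.802) = 0.047513
regime bands: climb J<0.6440 | cruise [0.6440, 1.2880) | windmill J≥1.2880
J = 0.0475 → climb

J = 0.0475, regime = climb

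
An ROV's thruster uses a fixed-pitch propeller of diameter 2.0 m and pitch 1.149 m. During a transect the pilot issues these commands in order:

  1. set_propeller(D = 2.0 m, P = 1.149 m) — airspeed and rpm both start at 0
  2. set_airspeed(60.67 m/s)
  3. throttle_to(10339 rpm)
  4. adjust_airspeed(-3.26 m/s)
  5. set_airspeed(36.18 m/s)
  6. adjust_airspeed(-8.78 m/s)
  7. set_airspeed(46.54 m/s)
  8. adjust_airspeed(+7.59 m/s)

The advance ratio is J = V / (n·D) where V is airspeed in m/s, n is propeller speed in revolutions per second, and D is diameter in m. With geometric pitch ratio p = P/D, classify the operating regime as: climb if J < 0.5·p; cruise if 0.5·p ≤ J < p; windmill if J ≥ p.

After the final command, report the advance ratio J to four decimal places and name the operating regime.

set_propeller: D = 2.0 m, P = 1.149 m (p = P/D = 0.574500); state ← (V=0, rpm=0)
set_airspeed(60.67): V ← 60.67 m/s
throttle_to(10339): rpm ← 10339
adjust_airspeed(-3.26): V ← 60.67 -3.26 = 57.41 m/s
set_airspeed(36.18): V ← 36.18 m/s
adjust_airspeed(-8.78): V ← 36.18 -8.78 = 27.4 m/s
set_airspeed(46.54): V ← 46.54 m/s
adjust_airspeed(+7.59): V ← 46.54 +7.59 = 54.13 m/s
final state: V = 54.13 m/s, rpm = 10339 → n = rpm/60 = 172.316667 rev/s
J = V / (n·D) = 54.13 / (172.316667 × 2.0) = 0.157065
regime bands: climb J<0.2873 | cruise [0.2873, 0.5745) | windmill J≥0.5745
J = 0.1571 → climb

J = 0.1571, regime = climb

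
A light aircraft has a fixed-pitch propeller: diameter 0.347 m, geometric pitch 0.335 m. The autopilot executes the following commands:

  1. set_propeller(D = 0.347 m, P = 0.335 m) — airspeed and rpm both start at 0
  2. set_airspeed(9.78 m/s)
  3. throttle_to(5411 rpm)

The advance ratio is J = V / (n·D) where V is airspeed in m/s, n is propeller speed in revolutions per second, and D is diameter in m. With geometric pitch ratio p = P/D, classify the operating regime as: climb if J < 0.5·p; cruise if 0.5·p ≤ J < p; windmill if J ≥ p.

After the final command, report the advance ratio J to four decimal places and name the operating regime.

J = 0.3125, regime = climb

set_propeller: D = 0.347 m, P = 0.335 m (p = P/D = 0.965418); state ← (V=0, rpm=0)
set_airspeed(9.78): V ← 9.78 m/s
throttle_to(5411): rpm ← 5411
final state: V = 9.78 m/s, rpm = 5411 → n = rpm/60 = 90.183333 rev/s
J = V / (n·D) = 9.78 / (90.183333 × 0.347) = 0.312524
regime bands: climb J<0.4827 | cruise [0.4827, 0.9654) | windmill J≥0.9654
J = 0.3125 → climb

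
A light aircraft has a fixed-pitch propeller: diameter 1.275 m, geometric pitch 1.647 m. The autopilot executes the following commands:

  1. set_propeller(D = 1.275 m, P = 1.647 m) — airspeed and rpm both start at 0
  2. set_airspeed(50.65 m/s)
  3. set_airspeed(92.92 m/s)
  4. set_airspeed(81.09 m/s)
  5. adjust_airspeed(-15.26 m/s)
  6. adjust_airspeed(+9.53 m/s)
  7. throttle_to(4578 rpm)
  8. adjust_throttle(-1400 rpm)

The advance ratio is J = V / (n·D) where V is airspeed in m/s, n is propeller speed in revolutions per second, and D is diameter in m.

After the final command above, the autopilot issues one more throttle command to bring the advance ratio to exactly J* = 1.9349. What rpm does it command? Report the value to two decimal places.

rpm = 1832.84

set_propeller: D = 1.275 m, P = 1.647 m (p = P/D = 1.291765); state ← (V=0, rpm=0)
set_airspeed(50.65): V ← 50.65 m/s
set_airspeed(92.92): V ← 92.92 m/s
set_airspeed(81.09): V ← 81.09 m/s
adjust_airspeed(-15.26): V ← 81.09 -15.26 = 65.83 m/s
adjust_airspeed(+9.53): V ← 65.83 +9.53 = 75.36 m/s
throttle_to(4578): rpm ← 4578
adjust_throttle(-1400): rpm ← 4578 -1400 = 3178
final state: V = 75.36 m/s, rpm = 3178 → n = rpm/60 = 52.966667 rev/s
target J* = 1.9349; solve J* = V/(n·D) for n: n = V/(J*·D) = 75.36/(1.9349 × 1.275) = 30.547254 rev/s
rpm = 60·n = 1832.835258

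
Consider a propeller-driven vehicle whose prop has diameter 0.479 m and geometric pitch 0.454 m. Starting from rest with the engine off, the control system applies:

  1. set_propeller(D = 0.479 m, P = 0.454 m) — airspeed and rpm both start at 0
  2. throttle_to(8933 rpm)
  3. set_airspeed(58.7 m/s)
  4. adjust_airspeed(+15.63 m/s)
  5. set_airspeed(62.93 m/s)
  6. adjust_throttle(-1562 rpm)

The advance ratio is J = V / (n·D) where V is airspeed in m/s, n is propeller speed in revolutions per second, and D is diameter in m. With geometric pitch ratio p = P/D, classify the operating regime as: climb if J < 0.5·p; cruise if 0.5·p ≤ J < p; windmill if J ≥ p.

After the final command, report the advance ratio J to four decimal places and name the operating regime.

J = 1.0694, regime = windmill

set_propeller: D = 0.479 m, P = 0.454 m (p = P/D = 0.947808); state ← (V=0, rpm=0)
throttle_to(8933): rpm ← 8933
set_airspeed(58.7): V ← 58.7 m/s
adjust_airspeed(+15.63): V ← 58.7 +15.63 = 74.33 m/s
set_airspeed(62.93): V ← 62.93 m/s
adjust_throttle(-1562): rpm ← 8933 -1562 = 7371
final state: V = 62.93 m/s, rpm = 7371 → n = rpm/60 = 122.850000 rev/s
J = V / (n·D) = 62.93 / (122.850000 × 0.479) = 1.069417
regime bands: climb J<0.4739 | cruise [0.4739, 0.9478) | windmill J≥0.9478
J = 1.0694 → windmill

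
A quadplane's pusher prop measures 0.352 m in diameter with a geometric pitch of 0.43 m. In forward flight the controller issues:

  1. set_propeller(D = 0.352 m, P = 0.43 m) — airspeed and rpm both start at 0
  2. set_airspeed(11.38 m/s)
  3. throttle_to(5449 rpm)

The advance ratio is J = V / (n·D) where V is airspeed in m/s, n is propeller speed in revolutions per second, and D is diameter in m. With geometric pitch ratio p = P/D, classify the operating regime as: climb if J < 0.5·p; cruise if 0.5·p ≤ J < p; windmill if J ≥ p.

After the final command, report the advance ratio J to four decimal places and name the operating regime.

set_propeller: D = 0.352 m, P = 0.43 m (p = P/D = 1.221591); state ← (V=0, rpm=0)
set_airspeed(11.38): V ← 11.38 m/s
throttle_to(5449): rpm ← 5449
final state: V = 11.38 m/s, rpm = 5449 → n = rpm/60 = 90.816667 rev/s
J = V / (n·D) = 11.38 / (90.816667 × 0.352) = 0.355987
regime bands: climb J<0.6108 | cruise [0.6108, 1.2216) | windmill J≥1.2216
J = 0.3560 → climb

J = 0.3560, regime = climb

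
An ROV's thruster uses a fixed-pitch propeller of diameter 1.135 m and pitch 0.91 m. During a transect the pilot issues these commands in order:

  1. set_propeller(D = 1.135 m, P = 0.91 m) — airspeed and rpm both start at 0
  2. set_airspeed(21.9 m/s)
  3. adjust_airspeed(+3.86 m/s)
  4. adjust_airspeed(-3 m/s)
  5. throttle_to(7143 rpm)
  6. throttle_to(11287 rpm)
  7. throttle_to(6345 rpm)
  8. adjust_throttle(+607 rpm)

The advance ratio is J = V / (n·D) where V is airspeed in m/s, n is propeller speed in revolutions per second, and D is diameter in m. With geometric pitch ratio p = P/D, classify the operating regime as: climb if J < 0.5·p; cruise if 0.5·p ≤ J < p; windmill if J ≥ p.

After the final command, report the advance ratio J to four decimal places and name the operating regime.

set_propeller: D = 1.135 m, P = 0.91 m (p = P/D = 0.801762); state ← (V=0, rpm=0)
set_airspeed(21.9): V ← 21.9 m/s
adjust_airspeed(+3.86): V ← 21.9 +3.86 = 25.76 m/s
adjust_airspeed(-3): V ← 25.76 -3 = 22.76 m/s
throttle_to(7143): rpm ← 7143
throttle_to(11287): rpm ← 11287
throttle_to(6345): rpm ← 6345
adjust_throttle(+607): rpm ← 6345 +607 = 6952
final state: V = 22.76 m/s, rpm = 6952 → n = rpm/60 = 115.866667 rev/s
J = V / (n·D) = 22.76 / (115.866667 × 1.135) = 0.173068
regime bands: climb J<0.4009 | cruise [0.4009, 0.8018) | windmill J≥0.8018
J = 0.1731 → climb

J = 0.1731, regime = climb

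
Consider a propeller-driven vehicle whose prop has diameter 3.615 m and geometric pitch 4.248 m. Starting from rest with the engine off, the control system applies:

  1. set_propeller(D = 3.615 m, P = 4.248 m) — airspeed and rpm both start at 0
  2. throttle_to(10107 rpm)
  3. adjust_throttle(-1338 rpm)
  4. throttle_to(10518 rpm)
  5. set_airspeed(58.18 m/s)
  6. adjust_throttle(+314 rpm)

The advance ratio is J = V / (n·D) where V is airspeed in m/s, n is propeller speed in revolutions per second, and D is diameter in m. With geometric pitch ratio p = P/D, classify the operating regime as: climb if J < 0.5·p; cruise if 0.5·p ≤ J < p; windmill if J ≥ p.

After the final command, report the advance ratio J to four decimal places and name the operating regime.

J = 0.0891, regime = climb

set_propeller: D = 3.615 m, P = 4.248 m (p = P/D = 1.175104); state ← (V=0, rpm=0)
throttle_to(10107): rpm ← 10107
adjust_throttle(-1338): rpm ← 10107 -1338 = 8769
throttle_to(10518): rpm ← 10518
set_airspeed(58.18): V ← 58.18 m/s
adjust_throttle(+314): rpm ← 10518 +314 = 10832
final state: V = 58.18 m/s, rpm = 10832 → n = rpm/60 = 180.533333 rev/s
J = V / (n·D) = 58.18 / (180.533333 × 3.615) = 0.089147
regime bands: climb J<0.5876 | cruise [0.5876, 1.1751) | windmill J≥1.1751
J = 0.0891 → climb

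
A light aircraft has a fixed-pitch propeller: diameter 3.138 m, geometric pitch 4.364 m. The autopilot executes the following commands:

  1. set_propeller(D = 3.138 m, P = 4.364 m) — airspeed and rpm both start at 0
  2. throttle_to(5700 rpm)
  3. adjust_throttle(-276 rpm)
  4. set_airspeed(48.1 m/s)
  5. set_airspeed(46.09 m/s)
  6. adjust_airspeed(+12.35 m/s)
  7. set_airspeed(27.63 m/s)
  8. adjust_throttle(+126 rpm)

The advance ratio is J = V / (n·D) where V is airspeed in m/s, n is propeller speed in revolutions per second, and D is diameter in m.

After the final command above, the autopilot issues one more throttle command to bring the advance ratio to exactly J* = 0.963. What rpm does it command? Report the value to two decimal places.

rpm = 548.60

set_propeller: D = 3.138 m, P = 4.364 m (p = P/D = 1.390695); state ← (V=0, rpm=0)
throttle_to(5700): rpm ← 5700
adjust_throttle(-276): rpm ← 5700 -276 = 5424
set_airspeed(48.1): V ← 48.1 m/s
set_airspeed(46.09): V ← 46.09 m/s
adjust_airspeed(+12.35): V ← 46.09 +12.35 = 58.44 m/s
set_airspeed(27.63): V ← 27.63 m/s
adjust_throttle(+126): rpm ← 5424 +126 = 5550
final state: V = 27.63 m/s, rpm = 5550 → n = rpm/60 = 92.500000 rev/s
target J* = 0.963; solve J* = V/(n·D) for n: n = V/(J*·D) = 27.63/(0.963 × 3.138) = 9.143272 rev/s
rpm = 60·n = 548.596344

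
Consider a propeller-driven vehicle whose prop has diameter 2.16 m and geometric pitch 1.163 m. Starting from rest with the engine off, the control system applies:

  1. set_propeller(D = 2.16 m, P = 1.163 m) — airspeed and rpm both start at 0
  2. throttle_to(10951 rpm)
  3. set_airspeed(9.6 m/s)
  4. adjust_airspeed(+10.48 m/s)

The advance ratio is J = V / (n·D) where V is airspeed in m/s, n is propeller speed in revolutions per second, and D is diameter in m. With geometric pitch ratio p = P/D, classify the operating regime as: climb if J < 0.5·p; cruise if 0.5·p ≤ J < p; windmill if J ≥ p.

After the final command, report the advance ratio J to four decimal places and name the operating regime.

set_propeller: D = 2.16 m, P = 1.163 m (p = P/D = 0.538426); state ← (V=0, rpm=0)
throttle_to(10951): rpm ← 10951
set_airspeed(9.6): V ← 9.6 m/s
adjust_airspeed(+10.48): V ← 9.6 +10.48 = 20.08 m/s
final state: V = 20.08 m/s, rpm = 10951 → n = rpm/60 = 182.516667 rev/s
J = V / (n·D) = 20.08 / (182.516667 × 2.16) = 0.050934
regime bands: climb J<0.2692 | cruise [0.2692, 0.5384) | windmill J≥0.5384
J = 0.0509 → climb

J = 0.0509, regime = climb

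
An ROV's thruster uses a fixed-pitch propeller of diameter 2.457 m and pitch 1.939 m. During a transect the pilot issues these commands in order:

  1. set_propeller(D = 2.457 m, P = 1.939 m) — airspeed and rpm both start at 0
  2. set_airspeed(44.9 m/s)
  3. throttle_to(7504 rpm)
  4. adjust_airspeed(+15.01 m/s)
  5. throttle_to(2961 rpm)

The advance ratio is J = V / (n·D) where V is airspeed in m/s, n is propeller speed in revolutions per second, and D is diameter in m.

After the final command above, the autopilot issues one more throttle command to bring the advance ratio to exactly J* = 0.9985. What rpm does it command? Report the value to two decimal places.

set_propeller: D = 2.457 m, P = 1.939 m (p = P/D = 0.789174); state ← (V=0, rpm=0)
set_airspeed(44.9): V ← 44.9 m/s
throttle_to(7504): rpm ← 7504
adjust_airspeed(+15.01): V ← 44.9 +15.01 = 59.91 m/s
throttle_to(2961): rpm ← 2961
final state: V = 59.91 m/s, rpm = 2961 → n = rpm/60 = 49.350000 rev/s
target J* = 0.9985; solve J* = V/(n·D) for n: n = V/(J*·D) = 59.91/(0.9985 × 2.457) = 24.420024 rev/s
rpm = 60·n = 1465.201465

rpm = 1465.20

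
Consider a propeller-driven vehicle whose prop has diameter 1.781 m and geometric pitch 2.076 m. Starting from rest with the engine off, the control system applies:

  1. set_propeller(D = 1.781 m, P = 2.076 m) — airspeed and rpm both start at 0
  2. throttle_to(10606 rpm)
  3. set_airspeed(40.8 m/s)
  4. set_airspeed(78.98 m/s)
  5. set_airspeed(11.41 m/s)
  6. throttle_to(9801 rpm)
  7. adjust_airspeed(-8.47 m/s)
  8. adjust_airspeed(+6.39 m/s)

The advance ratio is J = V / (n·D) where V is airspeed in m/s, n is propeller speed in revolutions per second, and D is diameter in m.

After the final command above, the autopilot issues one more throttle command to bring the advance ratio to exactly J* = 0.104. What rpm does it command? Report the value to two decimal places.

rpm = 3022.29

set_propeller: D = 1.781 m, P = 2.076 m (p = P/D = 1.165637); state ← (V=0, rpm=0)
throttle_to(10606): rpm ← 10606
set_airspeed(40.8): V ← 40.8 m/s
set_airspeed(78.98): V ← 78.98 m/s
set_airspeed(11.41): V ← 11.41 m/s
throttle_to(9801): rpm ← 9801
adjust_airspeed(-8.47): V ← 11.41 -8.47 = 2.94 m/s
adjust_airspeed(+6.39): V ← 2.94 +6.39 = 9.33 m/s
final state: V = 9.33 m/s, rpm = 9801 → n = rpm/60 = 163.350000 rev/s
target J* = 0.104; solve J* = V/(n·D) for n: n = V/(J*·D) = 9.33/(0.104 × 1.781) = 50.371442 rev/s
rpm = 60·n = 3022.286529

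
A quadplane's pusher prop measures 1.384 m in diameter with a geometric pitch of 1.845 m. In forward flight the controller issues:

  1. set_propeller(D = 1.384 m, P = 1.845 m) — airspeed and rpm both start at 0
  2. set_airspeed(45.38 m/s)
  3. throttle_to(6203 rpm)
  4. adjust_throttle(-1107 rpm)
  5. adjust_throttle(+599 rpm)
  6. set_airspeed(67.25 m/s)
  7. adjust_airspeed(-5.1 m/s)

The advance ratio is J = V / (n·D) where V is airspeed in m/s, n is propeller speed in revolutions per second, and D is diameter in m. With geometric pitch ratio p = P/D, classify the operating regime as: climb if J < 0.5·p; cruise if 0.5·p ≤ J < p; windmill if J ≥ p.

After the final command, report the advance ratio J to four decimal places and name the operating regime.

set_propeller: D = 1.384 m, P = 1.845 m (p = P/D = 1.333092); state ← (V=0, rpm=0)
set_airspeed(45.38): V ← 45.38 m/s
throttle_to(6203): rpm ← 6203
adjust_throttle(-1107): rpm ← 6203 -1107 = 5096
adjust_throttle(+599): rpm ← 5096 +599 = 5695
set_airspeed(67.25): V ← 67.25 m/s
adjust_airspeed(-5.1): V ← 67.25 -5.1 = 62.15 m/s
final state: V = 62.15 m/s, rpm = 5695 → n = rpm/60 = 94.916667 rev/s
J = V / (n·D) = 62.15 / (94.916667 × 1.384) = 0.473110
regime bands: climb J<0.6665 | cruise [0.6665, 1.3331) | windmill J≥1.3331
J = 0.4731 → climb

J = 0.4731, regime = climb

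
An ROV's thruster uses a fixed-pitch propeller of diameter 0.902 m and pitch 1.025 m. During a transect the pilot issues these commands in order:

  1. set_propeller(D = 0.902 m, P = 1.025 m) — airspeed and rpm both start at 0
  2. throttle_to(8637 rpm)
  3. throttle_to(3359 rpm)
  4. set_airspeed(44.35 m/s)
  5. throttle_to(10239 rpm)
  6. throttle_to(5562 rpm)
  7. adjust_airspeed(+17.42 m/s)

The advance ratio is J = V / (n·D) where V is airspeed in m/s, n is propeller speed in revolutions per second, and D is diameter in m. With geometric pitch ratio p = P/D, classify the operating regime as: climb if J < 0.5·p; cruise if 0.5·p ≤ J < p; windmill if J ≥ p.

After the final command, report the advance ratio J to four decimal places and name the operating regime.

set_propeller: D = 0.902 m, P = 1.025 m (p = P/D = 1.136364); state ← (V=0, rpm=0)
throttle_to(8637): rpm ← 8637
throttle_to(3359): rpm ← 3359
set_airspeed(44.35): V ← 44.35 m/s
throttle_to(10239): rpm ← 10239
throttle_to(5562): rpm ← 5562
adjust_airspeed(+17.42): V ← 44.35 +17.42 = 61.77 m/s
final state: V = 61.77 m/s, rpm = 5562 → n = rpm/60 = 92.700000 rev/s
J = V / (n·D) = 61.77 / (92.700000 × 0.902) = 0.738740
regime bands: climb J<0.5682 | cruise [0.5682, 1.1364) | windmill J≥1.1364
J = 0.7387 → cruise

J = 0.7387, regime = cruise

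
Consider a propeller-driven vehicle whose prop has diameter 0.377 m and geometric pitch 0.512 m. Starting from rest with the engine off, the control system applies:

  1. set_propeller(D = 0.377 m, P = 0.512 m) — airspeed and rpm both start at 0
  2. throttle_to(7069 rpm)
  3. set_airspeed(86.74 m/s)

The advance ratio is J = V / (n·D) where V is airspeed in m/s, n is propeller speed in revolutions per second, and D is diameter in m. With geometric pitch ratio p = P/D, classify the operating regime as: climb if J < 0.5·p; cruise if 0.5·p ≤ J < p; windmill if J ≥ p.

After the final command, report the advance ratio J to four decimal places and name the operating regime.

J = 1.9529, regime = windmill

set_propeller: D = 0.377 m, P = 0.512 m (p = P/D = 1.358090); state ← (V=0, rpm=0)
throttle_to(7069): rpm ← 7069
set_airspeed(86.74): V ← 86.74 m/s
final state: V = 86.74 m/s, rpm = 7069 → n = rpm/60 = 117.816667 rev/s
J = V / (n·D) = 86.74 / (117.816667 × 0.377) = 1.952861
regime bands: climb J<0.6790 | cruise [0.6790, 1.3581) | windmill J≥1.3581
J = 1.9529 → windmill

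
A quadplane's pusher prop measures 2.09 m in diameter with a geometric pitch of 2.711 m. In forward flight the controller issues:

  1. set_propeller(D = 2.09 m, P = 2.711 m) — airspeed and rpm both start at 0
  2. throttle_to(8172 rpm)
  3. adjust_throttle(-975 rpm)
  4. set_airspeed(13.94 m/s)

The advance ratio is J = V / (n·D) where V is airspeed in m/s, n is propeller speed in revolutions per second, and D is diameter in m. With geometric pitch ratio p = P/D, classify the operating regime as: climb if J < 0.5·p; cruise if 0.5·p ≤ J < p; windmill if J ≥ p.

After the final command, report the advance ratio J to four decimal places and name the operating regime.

set_propeller: D = 2.09 m, P = 2.711 m (p = P/D = 1.297129); state ← (V=0, rpm=0)
throttle_to(8172): rpm ← 8172
adjust_throttle(-975): rpm ← 8172 -975 = 7197
set_airspeed(13.94): V ← 13.94 m/s
final state: V = 13.94 m/s, rpm = 7197 → n = rpm/60 = 119.950000 rev/s
J = V / (n·D) = 13.94 / (119.950000 × 2.09) = 0.055605
regime bands: climb J<0.6486 | cruise [0.6486, 1.2971) | windmill J≥1.2971
J = 0.0556 → climb

J = 0.0556, regime = climb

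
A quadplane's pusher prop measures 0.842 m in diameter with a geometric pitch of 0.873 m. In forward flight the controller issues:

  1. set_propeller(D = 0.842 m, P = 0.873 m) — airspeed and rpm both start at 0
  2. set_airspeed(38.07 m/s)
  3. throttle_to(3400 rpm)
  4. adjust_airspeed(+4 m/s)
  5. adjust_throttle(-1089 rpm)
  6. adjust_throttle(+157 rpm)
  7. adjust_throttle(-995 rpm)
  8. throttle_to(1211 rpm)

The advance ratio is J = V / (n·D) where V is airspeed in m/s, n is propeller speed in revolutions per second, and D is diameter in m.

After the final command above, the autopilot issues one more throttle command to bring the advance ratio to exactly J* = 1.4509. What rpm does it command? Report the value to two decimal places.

set_propeller: D = 0.842 m, P = 0.873 m (p = P/D = 1.036817); state ← (V=0, rpm=0)
set_airspeed(38.07): V ← 38.07 m/s
throttle_to(3400): rpm ← 3400
adjust_airspeed(+4): V ← 38.07 +4 = 42.07 m/s
adjust_throttle(-1089): rpm ← 3400 -1089 = 2311
adjust_throttle(+157): rpm ← 2311 +157 = 2468
adjust_throttle(-995): rpm ← 2468 -995 = 1473
throttle_to(1211): rpm ← 1211
final state: V = 42.07 m/s, rpm = 1211 → n = rpm/60 = 20.183333 rev/s
target J* = 1.4509; solve J* = V/(n·D) for n: n = V/(J*·D) = 42.07/(1.4509 × 0.842) = 34.436812 rev/s
rpm = 60·n = 2066.208721

rpm = 2066.21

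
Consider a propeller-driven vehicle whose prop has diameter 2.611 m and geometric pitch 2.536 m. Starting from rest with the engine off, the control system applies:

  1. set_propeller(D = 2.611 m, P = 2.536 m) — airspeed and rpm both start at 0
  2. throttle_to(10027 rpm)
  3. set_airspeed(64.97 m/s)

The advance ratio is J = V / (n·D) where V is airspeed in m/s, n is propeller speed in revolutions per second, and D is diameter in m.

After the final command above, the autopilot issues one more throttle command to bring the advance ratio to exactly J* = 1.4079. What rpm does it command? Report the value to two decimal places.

rpm = 1060.44

set_propeller: D = 2.611 m, P = 2.536 m (p = P/D = 0.971275); state ← (V=0, rpm=0)
throttle_to(10027): rpm ← 10027
set_airspeed(64.97): V ← 64.97 m/s
final state: V = 64.97 m/s, rpm = 10027 → n = rpm/60 = 167.116667 rev/s
target J* = 1.4079; solve J* = V/(n·D) for n: n = V/(J*·D) = 64.97/(1.4079 × 2.611) = 17.673973 rev/s
rpm = 60·n = 1060.438377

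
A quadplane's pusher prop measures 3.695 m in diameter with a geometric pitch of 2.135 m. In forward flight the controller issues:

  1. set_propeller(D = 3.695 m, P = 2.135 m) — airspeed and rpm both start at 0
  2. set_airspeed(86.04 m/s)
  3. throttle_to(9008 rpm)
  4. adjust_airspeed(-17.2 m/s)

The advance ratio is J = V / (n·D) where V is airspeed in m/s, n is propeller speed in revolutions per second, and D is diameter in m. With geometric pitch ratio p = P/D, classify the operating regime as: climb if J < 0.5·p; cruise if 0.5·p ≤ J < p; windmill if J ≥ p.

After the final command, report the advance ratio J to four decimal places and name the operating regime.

J = 0.1241, regime = climb

set_propeller: D = 3.695 m, P = 2.135 m (p = P/D = 0.577808); state ← (V=0, rpm=0)
set_airspeed(86.04): V ← 86.04 m/s
throttle_to(9008): rpm ← 9008
adjust_airspeed(-17.2): V ← 86.04 -17.2 = 68.84 m/s
final state: V = 68.84 m/s, rpm = 9008 → n = rpm/60 = 150.133333 rev/s
J = V / (n·D) = 68.84 / (150.133333 × 3.695) = 0.124094
regime bands: climb J<0.2889 | cruise [0.2889, 0.5778) | windmill J≥0.5778
J = 0.1241 → climb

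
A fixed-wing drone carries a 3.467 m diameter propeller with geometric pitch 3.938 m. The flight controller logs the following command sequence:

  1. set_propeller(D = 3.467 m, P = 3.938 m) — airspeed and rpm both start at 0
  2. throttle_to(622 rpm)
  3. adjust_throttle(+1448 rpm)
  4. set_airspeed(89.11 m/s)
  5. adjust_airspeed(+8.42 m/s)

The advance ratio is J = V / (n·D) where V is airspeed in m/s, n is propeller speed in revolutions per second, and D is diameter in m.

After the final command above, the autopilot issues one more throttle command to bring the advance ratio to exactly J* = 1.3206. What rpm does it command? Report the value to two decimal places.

rpm = 1278.10

set_propeller: D = 3.467 m, P = 3.938 m (p = P/D = 1.135852); state ← (V=0, rpm=0)
throttle_to(622): rpm ← 622
adjust_throttle(+1448): rpm ← 622 +1448 = 2070
set_airspeed(89.11): V ← 89.11 m/s
adjust_airspeed(+8.42): V ← 89.11 +8.42 = 97.53 m/s
final state: V = 97.53 m/s, rpm = 2070 → n = rpm/60 = 34.500000 rev/s
target J* = 1.3206; solve J* = V/(n·D) for n: n = V/(J*·D) = 97.53/(1.3206 × 3.467) = 21.301642 rev/s
rpm = 60·n = 1278.098544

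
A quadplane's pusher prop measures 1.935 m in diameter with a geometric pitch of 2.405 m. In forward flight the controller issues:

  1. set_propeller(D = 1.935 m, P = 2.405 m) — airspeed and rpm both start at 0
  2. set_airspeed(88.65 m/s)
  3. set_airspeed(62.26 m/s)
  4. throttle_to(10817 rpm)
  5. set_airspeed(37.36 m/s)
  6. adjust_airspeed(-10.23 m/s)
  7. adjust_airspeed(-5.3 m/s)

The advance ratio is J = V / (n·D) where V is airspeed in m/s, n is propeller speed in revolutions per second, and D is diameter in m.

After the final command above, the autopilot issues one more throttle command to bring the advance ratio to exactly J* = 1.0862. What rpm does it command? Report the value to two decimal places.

set_propeller: D = 1.935 m, P = 2.405 m (p = P/D = 1.242894); state ← (V=0, rpm=0)
set_airspeed(88.65): V ← 88.65 m/s
set_airspeed(62.26): V ← 62.26 m/s
throttle_to(10817): rpm ← 10817
set_airspeed(37.36): V ← 37.36 m/s
adjust_airspeed(-10.23): V ← 37.36 -10.23 = 27.13 m/s
adjust_airspeed(-5.3): V ← 27.13 -5.3 = 21.83 m/s
final state: V = 21.83 m/s, rpm = 10817 → n = rpm/60 = 180.283333 rev/s
target J* = 1.0862; solve J* = V/(n·D) for n: n = V/(J*·D) = 21.83/(1.0862 × 1.935) = 10.386350 rev/s
rpm = 60·n = 623.181021

rpm = 623.18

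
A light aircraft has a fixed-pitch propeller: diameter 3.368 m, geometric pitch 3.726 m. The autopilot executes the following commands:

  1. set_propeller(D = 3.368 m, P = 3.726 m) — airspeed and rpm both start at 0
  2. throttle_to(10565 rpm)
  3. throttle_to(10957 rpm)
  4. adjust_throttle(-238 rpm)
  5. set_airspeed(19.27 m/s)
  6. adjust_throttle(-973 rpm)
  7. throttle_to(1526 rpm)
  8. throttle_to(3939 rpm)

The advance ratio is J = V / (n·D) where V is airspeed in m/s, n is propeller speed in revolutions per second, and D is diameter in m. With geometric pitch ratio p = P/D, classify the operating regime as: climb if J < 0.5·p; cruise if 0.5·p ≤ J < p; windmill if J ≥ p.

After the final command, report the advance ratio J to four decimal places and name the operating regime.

set_propeller: D = 3.368 m, P = 3.726 m (p = P/D = 1.106295); state ← (V=0, rpm=0)
throttle_to(10565): rpm ← 10565
throttle_to(10957): rpm ← 10957
adjust_throttle(-238): rpm ← 10957 -238 = 10719
set_airspeed(19.27): V ← 19.27 m/s
adjust_throttle(-973): rpm ← 10719 -973 = 9746
throttle_to(1526): rpm ← 1526
throttle_to(3939): rpm ← 3939
final state: V = 19.27 m/s, rpm = 3939 → n = rpm/60 = 65.650000 rev/s
J = V / (n·D) = 19.27 / (65.650000 × 3.368) = 0.087152
regime bands: climb J<0.5531 | cruise [0.5531, 1.1063) | windmill J≥1.1063
J = 0.0872 → climb

J = 0.0872, regime = climb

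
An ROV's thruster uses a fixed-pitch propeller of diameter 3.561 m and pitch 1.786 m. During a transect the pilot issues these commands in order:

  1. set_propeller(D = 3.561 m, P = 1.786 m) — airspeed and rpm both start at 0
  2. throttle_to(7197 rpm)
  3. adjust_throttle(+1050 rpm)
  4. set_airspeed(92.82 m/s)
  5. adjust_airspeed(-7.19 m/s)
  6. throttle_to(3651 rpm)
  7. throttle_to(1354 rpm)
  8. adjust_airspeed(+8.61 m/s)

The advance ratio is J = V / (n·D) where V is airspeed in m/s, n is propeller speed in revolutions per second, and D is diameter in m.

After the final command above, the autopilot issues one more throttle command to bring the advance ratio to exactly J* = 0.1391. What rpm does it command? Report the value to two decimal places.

rpm = 11415.30

set_propeller: D = 3.561 m, P = 1.786 m (p = P/D = 0.501545); state ← (V=0, rpm=0)
throttle_to(7197): rpm ← 7197
adjust_throttle(+1050): rpm ← 7197 +1050 = 8247
set_airspeed(92.82): V ← 92.82 m/s
adjust_airspeed(-7.19): V ← 92.82 -7.19 = 85.63 m/s
throttle_to(3651): rpm ← 3651
throttle_to(1354): rpm ← 1354
adjust_airspeed(+8.61): V ← 85.63 +8.61 = 94.24 m/s
final state: V = 94.24 m/s, rpm = 1354 → n = rpm/60 = 22.566667 rev/s
target J* = 0.1391; solve J* = V/(n·D) for n: n = V/(J*·D) = 94.24/(0.1391 × 3.561) = 190.255041 rev/s
rpm = 60·n = 11415.302489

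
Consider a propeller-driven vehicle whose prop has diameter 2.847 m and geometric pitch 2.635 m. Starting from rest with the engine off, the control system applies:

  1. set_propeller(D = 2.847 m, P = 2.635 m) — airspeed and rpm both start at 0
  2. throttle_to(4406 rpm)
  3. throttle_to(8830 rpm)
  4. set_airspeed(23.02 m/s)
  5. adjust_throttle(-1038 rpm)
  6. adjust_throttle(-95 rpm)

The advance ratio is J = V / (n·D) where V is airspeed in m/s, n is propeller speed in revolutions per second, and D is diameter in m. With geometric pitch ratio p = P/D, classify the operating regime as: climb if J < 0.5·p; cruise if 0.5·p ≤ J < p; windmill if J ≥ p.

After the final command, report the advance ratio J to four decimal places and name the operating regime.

set_propeller: D = 2.847 m, P = 2.635 m (p = P/D = 0.925536); state ← (V=0, rpm=0)
throttle_to(4406): rpm ← 4406
throttle_to(8830): rpm ← 8830
set_airspeed(23.02): V ← 23.02 m/s
adjust_throttle(-1038): rpm ← 8830 -1038 = 7792
adjust_throttle(-95): rpm ← 7792 -95 = 7697
final state: V = 23.02 m/s, rpm = 7697 → n = rpm/60 = 128.283333 rev/s
J = V / (n·D) = 23.02 / (128.283333 × 2.847) = 0.063030
regime bands: climb J<0.4628 | cruise [0.4628, 0.9255) | windmill J≥0.9255
J = 0.0630 → climb

J = 0.0630, regime = climb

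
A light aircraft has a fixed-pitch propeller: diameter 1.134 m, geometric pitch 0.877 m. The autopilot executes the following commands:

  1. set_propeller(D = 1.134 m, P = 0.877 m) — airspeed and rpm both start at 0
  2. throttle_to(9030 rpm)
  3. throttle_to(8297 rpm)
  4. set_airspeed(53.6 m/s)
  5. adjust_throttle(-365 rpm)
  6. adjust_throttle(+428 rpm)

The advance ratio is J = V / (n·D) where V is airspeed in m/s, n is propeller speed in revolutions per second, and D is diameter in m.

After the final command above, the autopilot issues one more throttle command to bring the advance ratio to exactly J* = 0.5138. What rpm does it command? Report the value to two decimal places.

rpm = 5519.62

set_propeller: D = 1.134 m, P = 0.877 m (p = P/D = 0.773369); state ← (V=0, rpm=0)
throttle_to(9030): rpm ← 9030
throttle_to(8297): rpm ← 8297
set_airspeed(53.6): V ← 53.6 m/s
adjust_throttle(-365): rpm ← 8297 -365 = 7932
adjust_throttle(+428): rpm ← 7932 +428 = 8360
final state: V = 53.6 m/s, rpm = 8360 → n = rpm/60 = 139.333333 rev/s
target J* = 0.5138; solve J* = V/(n·D) for n: n = V/(J*·D) = 53.6/(0.5138 × 1.134) = 91.993604 rev/s
rpm = 60·n = 5519.616263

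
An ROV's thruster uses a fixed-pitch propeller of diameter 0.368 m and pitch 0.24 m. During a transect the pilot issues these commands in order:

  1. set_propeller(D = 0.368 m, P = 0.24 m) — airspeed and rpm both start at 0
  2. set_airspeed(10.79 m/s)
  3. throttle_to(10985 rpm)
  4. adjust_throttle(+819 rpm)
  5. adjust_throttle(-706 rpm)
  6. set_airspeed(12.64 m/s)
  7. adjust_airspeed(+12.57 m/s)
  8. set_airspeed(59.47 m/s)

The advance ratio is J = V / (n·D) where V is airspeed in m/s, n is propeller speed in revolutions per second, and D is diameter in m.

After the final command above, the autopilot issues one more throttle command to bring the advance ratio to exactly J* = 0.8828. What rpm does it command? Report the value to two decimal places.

set_propeller: D = 0.368 m, P = 0.24 m (p = P/D = 0.652174); state ← (V=0, rpm=0)
set_airspeed(10.79): V ← 10.79 m/s
throttle_to(10985): rpm ← 10985
adjust_throttle(+819): rpm ← 10985 +819 = 11804
adjust_throttle(-706): rpm ← 11804 -706 = 11098
set_airspeed(12.64): V ← 12.64 m/s
adjust_airspeed(+12.57): V ← 12.64 +12.57 = 25.21 m/s
set_airspeed(59.47): V ← 59.47 m/s
final state: V = 59.47 m/s, rpm = 11098 → n = rpm/60 = 184.966667 rev/s
target J* = 0.8828; solve J* = V/(n·D) for n: n = V/(J*·D) = 59.47/(0.8828 × 0.368) = 183.057613 rev/s
rpm = 60·n = 10983.456788

rpm = 10983.46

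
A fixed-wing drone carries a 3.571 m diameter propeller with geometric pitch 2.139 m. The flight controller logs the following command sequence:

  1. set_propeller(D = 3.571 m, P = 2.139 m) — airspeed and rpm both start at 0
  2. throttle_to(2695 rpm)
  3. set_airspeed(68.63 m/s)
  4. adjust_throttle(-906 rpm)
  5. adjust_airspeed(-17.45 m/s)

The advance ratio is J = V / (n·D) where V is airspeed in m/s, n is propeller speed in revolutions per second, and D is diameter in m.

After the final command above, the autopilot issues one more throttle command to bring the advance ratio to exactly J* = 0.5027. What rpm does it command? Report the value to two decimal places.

rpm = 1710.62

set_propeller: D = 3.571 m, P = 2.139 m (p = P/D = 0.598992); state ← (V=0, rpm=0)
throttle_to(2695): rpm ← 2695
set_airspeed(68.63): V ← 68.63 m/s
adjust_throttle(-906): rpm ← 2695 -906 = 1789
adjust_airspeed(-17.45): V ← 68.63 -17.45 = 51.18 m/s
final state: V = 51.18 m/s, rpm = 1789 → n = rpm/60 = 29.816667 rev/s
target J* = 0.5027; solve J* = V/(n·D) for n: n = V/(J*·D) = 51.18/(0.5027 × 3.571) = 28.510284 rev/s
rpm = 60·n = 1710.617050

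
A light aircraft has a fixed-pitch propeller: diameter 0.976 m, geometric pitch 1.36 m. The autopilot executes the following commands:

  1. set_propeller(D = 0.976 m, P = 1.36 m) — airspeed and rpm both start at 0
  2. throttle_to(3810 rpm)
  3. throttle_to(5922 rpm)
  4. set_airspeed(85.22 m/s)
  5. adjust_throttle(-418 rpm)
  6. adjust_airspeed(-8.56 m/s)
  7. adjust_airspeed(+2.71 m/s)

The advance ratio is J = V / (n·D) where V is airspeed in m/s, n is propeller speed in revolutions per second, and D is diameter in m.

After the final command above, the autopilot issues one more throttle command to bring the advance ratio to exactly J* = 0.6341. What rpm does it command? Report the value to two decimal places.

set_propeller: D = 0.976 m, P = 1.36 m (p = P/D = 1.393443); state ← (V=0, rpm=0)
throttle_to(3810): rpm ← 3810
throttle_to(5922): rpm ← 5922
set_airspeed(85.22): V ← 85.22 m/s
adjust_throttle(-418): rpm ← 5922 -418 = 5504
adjust_airspeed(-8.56): V ← 85.22 -8.56 = 76.66 m/s
adjust_airspeed(+2.71): V ← 76.66 +2.71 = 79.37 m/s
final state: V = 79.37 m/s, rpm = 5504 → n = rpm/60 = 91.733333 rev/s
target J* = 0.6341; solve J* = V/(n·D) for n: n = V/(J*·D) = 79.37/(0.6341 × 0.976) = 128.247471 rev/s
rpm = 60·n = 7694.848255

rpm = 7694.85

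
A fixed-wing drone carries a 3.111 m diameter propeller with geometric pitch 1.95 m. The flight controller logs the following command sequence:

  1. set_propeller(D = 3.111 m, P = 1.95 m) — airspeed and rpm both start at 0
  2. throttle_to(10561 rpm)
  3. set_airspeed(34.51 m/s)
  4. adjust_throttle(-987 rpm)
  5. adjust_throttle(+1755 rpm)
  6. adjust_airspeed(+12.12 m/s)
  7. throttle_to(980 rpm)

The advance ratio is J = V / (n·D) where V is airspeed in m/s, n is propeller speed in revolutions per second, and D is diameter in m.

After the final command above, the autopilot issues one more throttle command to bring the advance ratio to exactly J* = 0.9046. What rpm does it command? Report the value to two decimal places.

rpm = 994.17

set_propeller: D = 3.111 m, P = 1.95 m (p = P/D = 0.626808); state ← (V=0, rpm=0)
throttle_to(10561): rpm ← 10561
set_airspeed(34.51): V ← 34.51 m/s
adjust_throttle(-987): rpm ← 10561 -987 = 9574
adjust_throttle(+1755): rpm ← 9574 +1755 = 11329
adjust_airspeed(+12.12): V ← 34.51 +12.12 = 46.63 m/s
throttle_to(980): rpm ← 980
final state: V = 46.63 m/s, rpm = 980 → n = rpm/60 = 16.333333 rev/s
target J* = 0.9046; solve J* = V/(n·D) for n: n = V/(J*·D) = 46.63/(0.9046 × 3.111) = 16.569478 rev/s
rpm = 60·n = 994.168667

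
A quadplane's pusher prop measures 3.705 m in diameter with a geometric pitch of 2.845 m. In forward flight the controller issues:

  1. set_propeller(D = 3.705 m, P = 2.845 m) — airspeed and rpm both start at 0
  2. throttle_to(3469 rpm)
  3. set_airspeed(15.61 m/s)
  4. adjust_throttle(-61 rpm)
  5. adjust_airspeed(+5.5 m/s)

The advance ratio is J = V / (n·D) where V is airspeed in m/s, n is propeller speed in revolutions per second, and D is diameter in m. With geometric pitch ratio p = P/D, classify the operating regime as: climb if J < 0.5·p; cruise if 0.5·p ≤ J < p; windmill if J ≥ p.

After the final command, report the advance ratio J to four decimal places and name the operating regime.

J = 0.1003, regime = climb

set_propeller: D = 3.705 m, P = 2.845 m (p = P/D = 0.767881); state ← (V=0, rpm=0)
throttle_to(3469): rpm ← 3469
set_airspeed(15.61): V ← 15.61 m/s
adjust_throttle(-61): rpm ← 3469 -61 = 3408
adjust_airspeed(+5.5): V ← 15.61 +5.5 = 21.11 m/s
final state: V = 21.11 m/s, rpm = 3408 → n = rpm/60 = 56.800000 rev/s
J = V / (n·D) = 21.11 / (56.800000 × 3.705) = 0.100312
regime bands: climb J<0.3839 | cruise [0.3839, 0.7679) | windmill J≥0.7679
J = 0.1003 → climb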